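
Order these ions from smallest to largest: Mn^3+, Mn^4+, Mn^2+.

Mn^4+ < Mn^3+ < Mn^2+

These are all Mn ions. Removing more electrons (higher positive charge) pulls the remaining electrons in closer, so Mn^4+ is smallest and Mn^2+ is largest.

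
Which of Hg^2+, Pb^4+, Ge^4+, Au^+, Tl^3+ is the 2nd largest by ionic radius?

Electron counts and nuclear charges: Ge^4+ has 28 e⁻ (Z=32), Pb^4+ has 78 e⁻ (Z=82), Tl^3+ has 78 e⁻ (Z=81), Hg^2+ has 78 e⁻ (Z=80), Au^+ has 78 e⁻ (Z=79). Ge^4+ < Pb^4+ (same group, 2 shells fewer); Pb^4+ < Tl^3+ (isoelectronic, higher Z=82 is smaller); Tl^3+ < Hg^2+ (isoelectronic, higher Z=81 is smaller); Hg^2+ < Au^+ (isoelectronic, higher Z=80 is smaller).
Ordering: Ge^4+ < Pb^4+ < Tl^3+ < Hg^2+ < Au^+. The 2nd largest is Hg^2+.

Hg^2+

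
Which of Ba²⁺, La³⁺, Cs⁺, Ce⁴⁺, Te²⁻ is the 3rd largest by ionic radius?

Each ion has 54 electrons. The ranking follows nuclear charge in reverse — greater Z gives a smaller radius. Ce⁴⁺ (Z=58), La³⁺ (Z=57), Ba²⁺ (Z=56), Cs⁺ (Z=55), Te²⁻ (Z=52).
That gives Ce⁴⁺ < La³⁺ < Ba²⁺ < Cs⁺ < Te²⁻. From the largest end, number 3 is Ba²⁺.

Ba²⁺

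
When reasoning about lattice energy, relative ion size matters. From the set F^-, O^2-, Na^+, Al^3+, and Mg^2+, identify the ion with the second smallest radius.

Mg^2+

Isoelectronic series (10 e⁻ each). Size is set by nuclear charge: more protons means a smaller ion. Al^3+ (Z=13), Mg^2+ (Z=12), Na^+ (Z=11), F^- (Z=9), O^2- (Z=8).
Full ascending order: Al^3+ < Mg^2+ < Na^+ < F^- < O^2-. Counting from the smallest, position 2 is Mg^2+.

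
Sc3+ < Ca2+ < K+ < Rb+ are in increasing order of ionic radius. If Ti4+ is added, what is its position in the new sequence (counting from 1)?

Work out protons and electrons: Ti4+: 18 e⁻, Z=22, Sc3+: 18 e⁻, Z=21, Ca2+: 18 e⁻, Z=20, K+: 18 e⁻, Z=19, Rb+: 36 e⁻, Z=37. Ti4+ < Sc3+ (both 18 e⁻, Z=22>21); Sc3+ < Ca2+ (both 18 e⁻, Z=21>20); Ca2+ < K+ (isoelectronic, higher Z=20 is smaller); K+ < Rb+ (same group, 1 shell fewer).
Putting Ti4+ in gives Ti4+ < Sc3+ < Ca2+ < K+ < Rb+; it lands at slot 1.

1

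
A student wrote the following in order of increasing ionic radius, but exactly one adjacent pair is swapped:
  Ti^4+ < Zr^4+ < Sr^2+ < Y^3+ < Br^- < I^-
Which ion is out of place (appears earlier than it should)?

The pair Sr^2+, Y^3+ is the wrong way round — both have 36 electrons but Z(Y)=39 > Z(Sr)=38, so Y^3+ should be the smaller of the two. All other adjacent pairs agree with periodic trends, so Sr^2+ is the misplaced ion.

Sr^2+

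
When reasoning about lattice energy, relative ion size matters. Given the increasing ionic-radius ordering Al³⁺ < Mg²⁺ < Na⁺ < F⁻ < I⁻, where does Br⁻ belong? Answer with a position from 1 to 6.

5

Work out protons and electrons: Al³⁺ (Z=13, 10 e⁻), Mg²⁺ (Z=12, 10 e⁻), Na⁺ (Z=11, 10 e⁻), F⁻ (Z=9, 10 e⁻), Br⁻ (Z=35, 36 e⁻), I⁻ (Z=53, 54 e⁻). Al³⁺ < Mg²⁺ (isoelectronic, higher Z=13 is smaller); Mg²⁺ < Na⁺ (both 10 e⁻, Z=12>11); Na⁺ < F⁻ (both 10 e⁻, Z=11>9); F⁻ < Br⁻ (same group, 2 shells fewer); Br⁻ < I⁻ (same group, period 4 vs 5).
With Br⁻ included the full order is Al³⁺ < Mg²⁺ < Na⁺ < F⁻ < Br⁻ < I⁻, so it takes position 5.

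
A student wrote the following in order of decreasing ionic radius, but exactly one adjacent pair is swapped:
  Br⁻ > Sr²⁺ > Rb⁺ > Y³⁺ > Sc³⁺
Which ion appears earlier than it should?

The pair Sr²⁺, Rb⁺ is the wrong way round — they are isoelectronic (36 e⁻) and Sr has more protons than Rb (38 vs 37), making Sr²⁺ smaller. All other adjacent pairs agree with periodic trends, so Sr²⁺ is the misplaced ion.

Sr²⁺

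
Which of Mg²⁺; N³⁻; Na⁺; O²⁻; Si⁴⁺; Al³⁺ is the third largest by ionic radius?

Na⁺

These species are isoelectronic with 10 electrons. The only difference is the number of protons: Si⁴⁺ (Z=14), Al³⁺ (Z=13), Mg²⁺ (Z=12), Na⁺ (Z=11), O²⁻ (Z=8), N³⁻ (Z=7). The strongest nuclear pull (Si⁴⁺) gives the smallest ion.
So the order is Si⁴⁺ < Al³⁺ < Mg²⁺ < Na⁺ < O²⁻ < N³⁻; the 3rd-largest ion is Na⁺.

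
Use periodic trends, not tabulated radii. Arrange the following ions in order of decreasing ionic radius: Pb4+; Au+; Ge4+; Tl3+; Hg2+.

First list Z and electron count for each: Ge4+ has 28 e⁻ (Z=32), Pb4+ has 78 e⁻ (Z=82), Tl3+ has 78 e⁻ (Z=81), Hg2+ has 78 e⁻ (Z=80), Au+ has 78 e⁻ (Z=79). Ge4+ < Pb4+ (same group, 2 shells fewer); Pb4+ < Tl3+ (both 78 e⁻, Z=82>81); Tl3+ < Hg2+ (both 78 e⁻, Z=81>80); Hg2+ < Au+ (isoelectronic, higher Z=80 is smaller).

Au+ > Hg2+ > Tl3+ > Pb4+ > Ge4+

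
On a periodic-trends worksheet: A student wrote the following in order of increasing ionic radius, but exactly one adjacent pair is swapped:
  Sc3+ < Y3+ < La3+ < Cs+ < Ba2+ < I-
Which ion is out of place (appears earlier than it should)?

Cs+

Compare adjacent ions: both have 54 electrons but Z(Ba)=56 > Z(Cs)=55, so Ba2+ should be the smaller of the two — yet in this increasing list Cs+ sits before Ba2+. Nothing else is reversed, so Cs+ should move one place to the right.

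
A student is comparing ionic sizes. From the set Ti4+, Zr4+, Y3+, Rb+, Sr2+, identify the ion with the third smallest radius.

First list Z and electron count for each: Ti4+ (Z=22, 18 e⁻), Zr4+ (Z=40, 36 e⁻), Y3+ (Z=39, 36 e⁻), Sr2+ (Z=38, 36 e⁻), Rb+ (Z=37, 36 e⁻). Ti4+ < Zr4+ (same group, 1 shell fewer); Zr4+ < Y3+ (both 36 e⁻, Z=40>39); Y3+ < Sr2+ (both 36 e⁻, Z=39>38); Sr2+ < Rb+ (both 36 e⁻, Z=38>37).
Ordering: Ti4+ < Zr4+ < Y3+ < Sr2+ < Rb+. The third smallest is Y3+.

Y3+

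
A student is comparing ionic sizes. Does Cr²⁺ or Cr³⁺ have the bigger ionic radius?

Cr²⁺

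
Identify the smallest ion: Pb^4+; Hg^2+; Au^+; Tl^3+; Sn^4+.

Sn^4+: 46 e⁻, Z=50, Pb^4+: 78 e⁻, Z=82, Tl^3+: 78 e⁻, Z=81, Hg^2+: 78 e⁻, Z=80, Au^+: 78 e⁻, Z=79. Sn^4+ < Pb^4+ (same group, period 5 vs 6); Pb^4+ < Tl^3+ (both 78 e⁻, Z=82>81); Tl^3+ < Hg^2+ (both 78 e⁻, Z=81>80); Hg^2+ < Au^+ (both 78 e⁻, Z=80>79).

Sn^4+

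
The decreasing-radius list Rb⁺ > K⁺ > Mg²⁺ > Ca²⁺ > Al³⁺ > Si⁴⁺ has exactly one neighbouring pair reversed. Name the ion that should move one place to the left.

Ca²⁺

Scanning neighbour by neighbour, only Mg²⁺/Ca²⁺ violates a trend: Mg²⁺ and Ca²⁺ are in one column with the same charge; the lighter period-3 ion has one fewer shell and is smaller. That makes Ca²⁺ the one sitting a position late relative to where it belongs.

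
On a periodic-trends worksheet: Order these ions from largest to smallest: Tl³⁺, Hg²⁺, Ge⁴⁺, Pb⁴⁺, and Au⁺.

Au⁺ > Hg²⁺ > Tl³⁺ > Pb⁴⁺ > Ge⁴⁺

Electron counts and nuclear charges: Ge⁴⁺: 28 e⁻, Z=32, Pb⁴⁺: 78 e⁻, Z=82, Tl³⁺: 78 e⁻, Z=81, Hg²⁺: 78 e⁻, Z=80, Au⁺: 78 e⁻, Z=79. Ge⁴⁺ < Pb⁴⁺ (same group, 2 shells fewer); Pb⁴⁺ < Tl³⁺ (both 78 e⁻, Z=82>81); Tl³⁺ < Hg²⁺ (isoelectronic, higher Z=81 is smaller); Hg²⁺ < Au⁺ (isoelectronic, higher Z=80 is smaller).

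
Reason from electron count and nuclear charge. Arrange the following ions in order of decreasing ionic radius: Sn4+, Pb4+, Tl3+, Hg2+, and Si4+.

Hg2+ > Tl3+ > Pb4+ > Sn4+ > Si4+

Tabulating Z and e⁻: Si4+ has 10 e⁻ (Z=14), Sn4+ has 46 e⁻ (Z=50), Pb4+ has 78 e⁻ (Z=82), Tl3+ has 78 e⁻ (Z=81), Hg2+ has 78 e⁻ (Z=80). Si4+ < Sn4+ (same group, period 3 vs 5); Sn4+ < Pb4+ (same group, period 5 vs 6); Pb4+ < Tl3+ (isoelectronic, higher Z=82 is smaller); Tl3+ < Hg2+ (isoelectronic, higher Z=81 is smaller).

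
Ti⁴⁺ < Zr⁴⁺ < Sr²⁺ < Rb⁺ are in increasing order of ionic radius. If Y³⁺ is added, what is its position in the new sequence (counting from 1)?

First list Z and electron count for each: Ti⁴⁺: 18 e⁻, Z=22, Zr⁴⁺: 36 e⁻, Z=40, Y³⁺: 36 e⁻, Z=39, Sr²⁺: 36 e⁻, Z=38, Rb⁺: 36 e⁻, Z=37. Ti⁴⁺ < Zr⁴⁺ (same group, 1 shell fewer); Zr⁴⁺ < Y³⁺ (both 36 e⁻, Z=40>39); Y³⁺ < Sr²⁺ (isoelectronic, higher Z=39 is smaller); Sr²⁺ < Rb⁺ (isoelectronic, higher Z=38 is smaller).
With Y³⁺ included the full order is Ti⁴⁺ < Zr⁴⁺ < Y³⁺ < Sr²⁺ < Rb⁺, so it takes position 3.

3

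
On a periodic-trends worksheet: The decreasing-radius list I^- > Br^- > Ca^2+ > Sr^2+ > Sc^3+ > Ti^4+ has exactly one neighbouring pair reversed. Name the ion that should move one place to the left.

Check each adjacent pair. Ca^2+ and Sr^2+ are reversed: both in group 2 with the same charge; Ca^2+ (period 4) has the smaller radius. No other neighbouring pair contradicts the periodic trends, so Sr^2+ is the ion listed too late.

Sr^2+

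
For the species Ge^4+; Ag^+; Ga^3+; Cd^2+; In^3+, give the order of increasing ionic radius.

Ge^4+ < Ga^3+ < In^3+ < Cd^2+ < Ag^+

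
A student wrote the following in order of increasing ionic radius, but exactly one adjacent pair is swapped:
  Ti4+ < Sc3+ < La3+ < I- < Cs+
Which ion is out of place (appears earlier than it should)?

I-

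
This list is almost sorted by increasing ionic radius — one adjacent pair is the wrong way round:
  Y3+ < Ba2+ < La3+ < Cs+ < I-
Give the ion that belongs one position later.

Ba2+

Check each adjacent pair. Ba2+ and La3+ are reversed: they are isoelectronic (54 e⁻) and La has more protons than Ba (57 vs 56), making La3+ smaller. No other neighbouring pair contradicts the periodic trends, so Ba2+ is the ion listed too early.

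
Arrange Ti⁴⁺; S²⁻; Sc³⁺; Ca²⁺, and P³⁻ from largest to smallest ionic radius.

P³⁻ > S²⁻ > Ca²⁺ > Sc³⁺ > Ti⁴⁺

Each ion has 18 electrons. The ranking follows nuclear charge in reverse — greater Z gives a smaller radius. Ti⁴⁺ (Z=22), Sc³⁺ (Z=21), Ca²⁺ (Z=20), S²⁻ (Z=16), P³⁻ (Z=15).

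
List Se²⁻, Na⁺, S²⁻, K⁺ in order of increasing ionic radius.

Na⁺ (Z=11, 10 e⁻), K⁺ (Z=19, 18 e⁻), S²⁻ (Z=16, 18 e⁻), Se²⁻ (Z=34, 36 e⁻). Na⁺ < K⁺ (same group, period 3 vs 4); K⁺ < S²⁻ (both 18 e⁻, Z=19>16); S²⁻ < Se²⁻ (same group, period 3 vs 4).

Na⁺ < K⁺ < S²⁻ < Se²⁻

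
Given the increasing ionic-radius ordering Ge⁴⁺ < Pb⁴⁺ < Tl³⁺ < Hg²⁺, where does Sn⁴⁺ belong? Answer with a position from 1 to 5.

2

Work out protons and electrons: Ge⁴⁺ has 28 e⁻ (Z=32), Sn⁴⁺ has 46 e⁻ (Z=50), Pb⁴⁺ has 78 e⁻ (Z=82), Tl³⁺ has 78 e⁻ (Z=81), Hg²⁺ has 78 e⁻ (Z=80). Ge⁴⁺ < Sn⁴⁺ (same group, period 4 vs 5); Sn⁴⁺ < Pb⁴⁺ (same group, 1 shell fewer); Pb⁴⁺ < Tl³⁺ (both 78 e⁻, Z=82>81); Tl³⁺ < Hg²⁺ (both 78 e⁻, Z=81>80).
With Sn⁴⁺ included the full order is Ge⁴⁺ < Sn⁴⁺ < Pb⁴⁺ < Tl³⁺ < Hg²⁺, so it takes position 2.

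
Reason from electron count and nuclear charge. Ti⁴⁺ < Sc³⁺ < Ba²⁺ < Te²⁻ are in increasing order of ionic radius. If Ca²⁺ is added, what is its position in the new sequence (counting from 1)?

3

Ti⁴⁺ has 18 e⁻ (Z=22), Sc³⁺ has 18 e⁻ (Z=21), Ca²⁺ has 18 e⁻ (Z=20), Ba²⁺ has 54 e⁻ (Z=56), Te²⁻ has 54 e⁻ (Z=52). Ti⁴⁺ < Sc³⁺ (both 18 e⁻, Z=22>21); Sc³⁺ < Ca²⁺ (both 18 e⁻, Z=21>20); Ca²⁺ < Ba²⁺ (same group, 2 shells fewer); Ba²⁺ < Te²⁻ (both 54 e⁻, Z=56>52).
Putting Ca²⁺ in gives Ti⁴⁺ < Sc³⁺ < Ca²⁺ < Ba²⁺ < Te²⁻; it lands at slot 3.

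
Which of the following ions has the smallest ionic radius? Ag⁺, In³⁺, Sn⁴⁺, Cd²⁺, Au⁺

Sn⁴⁺

Tabulating Z and e⁻: Sn⁴⁺ (Z=50, 46 e⁻), In³⁺ (Z=49, 46 e⁻), Cd²⁺ (Z=48, 46 e⁻), Ag⁺ (Z=47, 46 e⁻), Au⁺ (Z=79, 78 e⁻). Sn⁴⁺ < In³⁺ (both 46 e⁻, Z=50>49); In³⁺ < Cd²⁺ (both 46 e⁻, Z=49>48); Cd²⁺ < Ag⁺ (both 46 e⁻, Z=48>47); Ag⁺ < Au⁺ (same group, period 5 vs 6).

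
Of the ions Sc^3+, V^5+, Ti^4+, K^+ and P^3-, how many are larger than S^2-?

All of these have 18 electrons (isoelectronic). With the same electron cloud, the ion with the most protons pulls it in tightest. Nuclear charges: V^5+ (Z=23), Ti^4+ (Z=22), Sc^3+ (Z=21), K^+ (Z=19), S^2- (Z=16), P^3- (Z=15). Highest Z is smallest.
Overall: V^5+ < Ti^4+ < Sc^3+ < K^+ < S^2- < P^3-. S^2- has 4 below it and 1 above. So 1 is larger.

1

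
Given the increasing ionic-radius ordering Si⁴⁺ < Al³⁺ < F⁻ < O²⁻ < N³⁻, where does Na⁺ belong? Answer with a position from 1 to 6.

3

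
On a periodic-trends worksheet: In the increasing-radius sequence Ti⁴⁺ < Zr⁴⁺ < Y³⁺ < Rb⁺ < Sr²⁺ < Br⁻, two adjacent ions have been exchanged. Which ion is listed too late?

Sr²⁺

Compare adjacent ions: they are isoelectronic (36 e⁻) and Sr has more protons than Rb (38 vs 37), making Sr²⁺ smaller — yet in this increasing list Rb⁺ sits before Sr²⁺. Nothing else is reversed, so Sr²⁺ should move one place to the left.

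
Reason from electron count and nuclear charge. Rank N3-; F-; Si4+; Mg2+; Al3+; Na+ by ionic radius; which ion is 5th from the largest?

Al3+

Each ion has 10 electrons. The ranking follows nuclear charge in reverse — greater Z gives a smaller radius. Si4+ (Z=14), Al3+ (Z=13), Mg2+ (Z=12), Na+ (Z=11), F- (Z=9), N3- (Z=7).
Ordering: Si4+ < Al3+ < Mg2+ < Na+ < F- < N3-. The 5th largest is Al3+.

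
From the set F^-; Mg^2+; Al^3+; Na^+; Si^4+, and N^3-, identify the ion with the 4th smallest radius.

Each ion has 10 electrons. The ranking follows nuclear charge in reverse — greater Z gives a smaller radius. Si^4+ (Z=14), Al^3+ (Z=13), Mg^2+ (Z=12), Na^+ (Z=11), F^- (Z=9), N^3- (Z=7).
Full ascending order: Si^4+ < Al^3+ < Mg^2+ < Na^+ < F^- < N^3-. Counting from the smallest, position 4 is Na^+.

Na^+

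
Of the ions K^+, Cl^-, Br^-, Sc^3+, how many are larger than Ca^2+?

3

First list Z and electron count for each: Sc^3+: 18 e⁻, Z=21, Ca^2+: 18 e⁻, Z=20, K^+: 18 e⁻, Z=19, Cl^-: 18 e⁻, Z=17, Br^-: 36 e⁻, Z=35. Sc^3+ < Ca^2+ (both 18 e⁻, Z=21>20); Ca^2+ < K^+ (both 18 e⁻, Z=20>19); K^+ < Cl^- (isoelectronic, higher Z=19 is smaller); Cl^- < Br^- (same group, period 3 vs 4).
Overall: Sc^3+ < Ca^2+ < K^+ < Cl^- < Br^-. Ca^2+ has 1 below it and 3 above. So 3 are larger.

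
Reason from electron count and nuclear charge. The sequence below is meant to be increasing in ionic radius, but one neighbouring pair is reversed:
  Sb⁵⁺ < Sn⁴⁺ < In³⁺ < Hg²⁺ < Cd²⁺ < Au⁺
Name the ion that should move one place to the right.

Hg²⁺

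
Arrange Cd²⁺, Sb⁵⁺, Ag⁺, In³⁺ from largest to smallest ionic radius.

All of these have 46 electrons (isoelectronic). With the same electron cloud, the ion with the most protons pulls it in tightest. Nuclear charges: Sb⁵⁺ (Z=51), In³⁺ (Z=49), Cd²⁺ (Z=48), Ag⁺ (Z=47). Highest Z is smallest.

Ag⁺ > Cd²⁺ > In³⁺ > Sb⁵⁺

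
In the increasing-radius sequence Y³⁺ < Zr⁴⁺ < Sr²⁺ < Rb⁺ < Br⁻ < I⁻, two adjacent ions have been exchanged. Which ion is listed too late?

Zr⁴⁺

Scanning neighbour by neighbour, only Y³⁺/Zr⁴⁺ violates a trend: they are isoelectronic (36 e⁻) and Zr has more protons than Y (40 vs 39), making Zr⁴⁺ smaller. That makes Zr⁴⁺ the one sitting a position late relative to where it belongs.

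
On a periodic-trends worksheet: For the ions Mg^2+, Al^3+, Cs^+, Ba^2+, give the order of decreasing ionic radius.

Al^3+ (Z=13, 10 e⁻), Mg^2+ (Z=12, 10 e⁻), Ba^2+ (Z=56, 54 e⁻), Cs^+ (Z=55, 54 e⁻). Al^3+ < Mg^2+ (isoelectronic, higher Z=13 is smaller); Mg^2+ < Ba^2+ (same group, 3 shells fewer); Ba^2+ < Cs^+ (isoelectronic, higher Z=56 is smaller).

Cs^+ > Ba^2+ > Mg^2+ > Al^3+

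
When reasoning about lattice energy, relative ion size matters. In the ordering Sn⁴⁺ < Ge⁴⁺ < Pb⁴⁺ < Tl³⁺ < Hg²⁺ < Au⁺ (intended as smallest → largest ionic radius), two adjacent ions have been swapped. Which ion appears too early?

Compare adjacent ions: same group and charge — period 4 sits above period 5, so Ge⁴⁺ is smaller — yet in this increasing list Sn⁴⁺ sits before Ge⁴⁺. Nothing else is reversed, so Sn⁴⁺ should move one place to the right.

Sn⁴⁺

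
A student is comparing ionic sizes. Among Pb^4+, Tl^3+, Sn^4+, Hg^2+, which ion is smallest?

Sn^4+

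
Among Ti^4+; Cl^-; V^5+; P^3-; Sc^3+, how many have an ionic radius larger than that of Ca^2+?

2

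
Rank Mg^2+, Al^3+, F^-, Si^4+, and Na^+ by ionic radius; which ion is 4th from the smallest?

Isoelectronic series (10 e⁻ each). Size is set by nuclear charge: more protons means a smaller ion. Si^4+ (Z=14), Al^3+ (Z=13), Mg^2+ (Z=12), Na^+ (Z=11), F^- (Z=9).
Ordering: Si^4+ < Al^3+ < Mg^2+ < Na^+ < F^-. The 4th smallest is Na^+.

Na^+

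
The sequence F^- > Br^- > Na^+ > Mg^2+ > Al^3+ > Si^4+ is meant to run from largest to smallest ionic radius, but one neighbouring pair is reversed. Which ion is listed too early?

The pair F^-, Br^- is the wrong way round — both in group 17 with the same charge; F^- (period 2) has the smaller radius. All other adjacent pairs agree with periodic trends, so F^- is the misplaced ion.

F^-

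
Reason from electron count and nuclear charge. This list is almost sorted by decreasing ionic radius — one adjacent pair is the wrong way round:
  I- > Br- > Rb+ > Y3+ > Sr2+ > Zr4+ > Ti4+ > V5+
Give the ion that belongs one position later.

Check each adjacent pair. Y3+ and Sr2+ are reversed: both have 36 electrons but Z(Y)=39 > Z(Sr)=38, so Y3+ should be the smaller of the two. No other neighbouring pair contradicts the periodic trends, so Y3+ is the ion listed too early.

Y3+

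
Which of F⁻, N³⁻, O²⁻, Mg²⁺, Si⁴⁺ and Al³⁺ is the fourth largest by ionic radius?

Mg²⁺

Each ion has 10 electrons. The ranking follows nuclear charge in reverse — greater Z gives a smaller radius. Si⁴⁺ (Z=14), Al³⁺ (Z=13), Mg²⁺ (Z=12), F⁻ (Z=9), O²⁻ (Z=8), N³⁻ (Z=7).
So the order is Si⁴⁺ < Al³⁺ < Mg²⁺ < F⁻ < O²⁻ < N³⁻; the 4th-largest ion is Mg²⁺.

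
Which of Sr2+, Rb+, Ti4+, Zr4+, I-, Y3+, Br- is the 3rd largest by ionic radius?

Ti4+ (Z=22, 18 e⁻), Zr4+ (Z=40, 36 e⁻), Y3+ (Z=39, 36 e⁻), Sr2+ (Z=38, 36 e⁻), Rb+ (Z=37, 36 e⁻), Br- (Z=35, 36 e⁻), I- (Z=53, 54 e⁻). Ti4+ < Zr4+ (same group, 1 shell fewer); Zr4+ < Y3+ (both 36 e⁻, Z=40>39); Y3+ < Sr2+ (isoelectronic, higher Z=39 is smaller); Sr2+ < Rb+ (both 36 e⁻, Z=38>37); Rb+ < Br- (both 36 e⁻, Z=37>35); Br- < I- (same group, period 4 vs 5).
So the order is Ti4+ < Zr4+ < Y3+ < Sr2+ < Rb+ < Br- < I-; the 3rd-largest ion is Rb+.

Rb+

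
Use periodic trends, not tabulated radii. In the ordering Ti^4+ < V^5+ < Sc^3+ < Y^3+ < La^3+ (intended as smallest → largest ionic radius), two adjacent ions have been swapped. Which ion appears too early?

Check each adjacent pair. Ti^4+ and V^5+ are reversed: V^5+ and Ti^4+ share 18 electrons; the higher nuclear charge on V (Z=23) contracts it more, so V^5+ < Ti^4+. No other neighbouring pair contradicts the periodic trends, so Ti^4+ is the ion listed too early.

Ti^4+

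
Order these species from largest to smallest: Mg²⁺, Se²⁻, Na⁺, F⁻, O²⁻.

Se²⁻ > O²⁻ > F⁻ > Na⁺ > Mg²⁺

First list Z and electron count for each: Mg²⁺: 10 e⁻, Z=12, Na⁺: 10 e⁻, Z=11, F⁻: 10 e⁻, Z=9, O²⁻: 10 e⁻, Z=8, Se²⁻: 36 e⁻, Z=34. Mg²⁺ < Na⁺ (isoelectronic, higher Z=12 is smaller); Na⁺ < F⁻ (both 10 e⁻, Z=11>9); F⁻ < O²⁻ (isoelectronic, higher Z=9 is smaller); O²⁻ < Se²⁻ (same group, 2 shells fewer).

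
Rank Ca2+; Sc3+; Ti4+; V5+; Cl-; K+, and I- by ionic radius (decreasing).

I- > Cl- > K+ > Ca2+ > Sc3+ > Ti4+ > V5+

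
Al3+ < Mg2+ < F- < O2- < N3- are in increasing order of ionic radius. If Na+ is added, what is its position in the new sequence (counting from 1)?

3

Each ion has 10 electrons. The ranking follows nuclear charge in reverse — greater Z gives a smaller radius. Al3+ (Z=13), Mg2+ (Z=12), Na+ (Z=11), F- (Z=9), O2- (Z=8), N3- (Z=7).
Putting Na+ in gives Al3+ < Mg2+ < Na+ < F- < O2- < N3-; it lands at slot 3.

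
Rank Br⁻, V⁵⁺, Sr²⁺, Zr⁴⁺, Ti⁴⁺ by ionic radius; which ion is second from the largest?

Sr²⁺

Tabulating Z and e⁻: V⁵⁺ has 18 e⁻ (Z=23), Ti⁴⁺ has 18 e⁻ (Z=22), Zr⁴⁺ has 36 e⁻ (Z=40), Sr²⁺ has 36 e⁻ (Z=38), Br⁻ has 36 e⁻ (Z=35). V⁵⁺ < Ti⁴⁺ (isoelectronic, higher Z=23 is smaller); Ti⁴⁺ < Zr⁴⁺ (same group, period 4 vs 5); Zr⁴⁺ < Sr²⁺ (both 36 e⁻, Z=40>38); Sr²⁺ < Br⁻ (isoelectronic, higher Z=38 is smaller).
Full ascending order: V⁵⁺ < Ti⁴⁺ < Zr⁴⁺ < Sr²⁺ < Br⁻. Counting from the largest, position 2 is Sr²⁺.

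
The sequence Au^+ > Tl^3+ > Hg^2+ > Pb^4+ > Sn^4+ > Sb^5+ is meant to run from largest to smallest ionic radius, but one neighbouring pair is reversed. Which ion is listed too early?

Tl^3+

Scanning neighbour by neighbour, only Tl^3+/Hg^2+ violates a trend: they are isoelectronic (78 e⁻) and Tl has more protons than Hg (81 vs 80), making Tl^3+ smaller. That makes Tl^3+ the one sitting a position early relative to where it belongs.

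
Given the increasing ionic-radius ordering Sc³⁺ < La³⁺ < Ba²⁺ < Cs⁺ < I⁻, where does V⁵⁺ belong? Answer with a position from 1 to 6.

1

Electron counts and nuclear charges: V⁵⁺ (Z=23, 18 e⁻), Sc³⁺ (Z=21, 18 e⁻), La³⁺ (Z=57, 54 e⁻), Ba²⁺ (Z=56, 54 e⁻), Cs⁺ (Z=55, 54 e⁻), I⁻ (Z=53, 54 e⁻). V⁵⁺ < Sc³⁺ (both 18 e⁻, Z=23>21); Sc³⁺ < La³⁺ (same group, period 4 vs 6); La³⁺ < Ba²⁺ (isoelectronic, higher Z=57 is smaller); Ba²⁺ < Cs⁺ (both 54 e⁻, Z=56>55); Cs⁺ < I⁻ (both 54 e⁻, Z=55>53).
Merged order: V⁵⁺ < Sc³⁺ < La³⁺ < Ba²⁺ < Cs⁺ < I⁻ — V⁵⁺ is number 1.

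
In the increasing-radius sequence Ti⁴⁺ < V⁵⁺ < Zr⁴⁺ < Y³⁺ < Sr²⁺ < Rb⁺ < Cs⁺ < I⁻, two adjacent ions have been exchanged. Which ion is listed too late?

V⁵⁺

Compare adjacent ions: V⁵⁺ and Ti⁴⁺ share 18 electrons; the higher nuclear charge on V (Z=23) contracts it more, so V⁵⁺ < Ti⁴⁺ — yet in this increasing list Ti⁴⁺ sits before V⁵⁺. Nothing else is reversed, so V⁵⁺ should move one place to the left.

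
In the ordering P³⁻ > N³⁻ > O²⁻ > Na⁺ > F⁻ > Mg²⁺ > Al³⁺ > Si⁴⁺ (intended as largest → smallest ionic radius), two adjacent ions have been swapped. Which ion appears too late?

The pair Na⁺, F⁻ is the wrong way round — they are isoelectronic (10 e⁻) and Na has more protons than F (11 vs 9), making Na⁺ smaller. All other adjacent pairs agree with periodic trends, so F⁻ is the misplaced ion.

F⁻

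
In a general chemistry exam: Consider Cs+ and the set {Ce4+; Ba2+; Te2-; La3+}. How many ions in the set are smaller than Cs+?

3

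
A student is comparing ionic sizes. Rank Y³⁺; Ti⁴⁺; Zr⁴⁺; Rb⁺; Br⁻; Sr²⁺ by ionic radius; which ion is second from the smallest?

Zr⁴⁺

Ti⁴⁺ has 18 e⁻ (Z=22), Zr⁴⁺ has 36 e⁻ (Z=40), Y³⁺ has 36 e⁻ (Z=39), Sr²⁺ has 36 e⁻ (Z=38), Rb⁺ has 36 e⁻ (Z=37), Br⁻ has 36 e⁻ (Z=35). Ti⁴⁺ < Zr⁴⁺ (same group, 1 shell fewer); Zr⁴⁺ < Y³⁺ (isoelectronic, higher Z=40 is smaller); Y³⁺ < Sr²⁺ (both 36 e⁻, Z=39>38); Sr²⁺ < Rb⁺ (both 36 e⁻, Z=38>37); Rb⁺ < Br⁻ (both 36 e⁻, Z=37>35).
Full ascending order: Ti⁴⁺ < Zr⁴⁺ < Y³⁺ < Sr²⁺ < Rb⁺ < Br⁻. Counting from the smallest, position 2 is Zr⁴⁺.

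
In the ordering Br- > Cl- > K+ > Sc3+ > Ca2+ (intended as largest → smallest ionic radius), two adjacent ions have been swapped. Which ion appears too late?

Ca2+

Compare adjacent ions: both have 18 electrons but Z(Sc)=21 > Z(Ca)=20, so Sc3+ should be the smaller of the two — yet in this decreasing list Sc3+ sits before Ca2+. Nothing else is reversed, so Ca2+ should move one place to the left.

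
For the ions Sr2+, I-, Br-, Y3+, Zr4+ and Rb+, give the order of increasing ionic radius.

Work out protons and electrons: Zr4+: 36 e⁻, Z=40, Y3+: 36 e⁻, Z=39, Sr2+: 36 e⁻, Z=38, Rb+: 36 e⁻, Z=37, Br-: 36 e⁻, Z=35, I-: 54 e⁻, Z=53. Zr4+ < Y3+ (isoelectronic, higher Z=40 is smaller); Y3+ < Sr2+ (isoelectronic, higher Z=39 is smaller); Sr2+ < Rb+ (isoelectronic, higher Z=38 is smaller); Rb+ < Br- (both 36 e⁻, Z=37>35); Br- < I- (same group, 1 shell fewer).

Zr4+ < Y3+ < Sr2+ < Rb+ < Br- < I-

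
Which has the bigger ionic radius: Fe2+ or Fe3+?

For a single element, ionic radius drops as positive charge rises — Fe3+ < Fe2+.

Fe2+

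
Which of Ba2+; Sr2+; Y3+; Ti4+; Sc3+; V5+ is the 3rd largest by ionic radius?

V5+ has 18 e⁻ (Z=23), Ti4+ has 18 e⁻ (Z=22), Sc3+ has 18 e⁻ (Z=21), Y3+ has 36 e⁻ (Z=39), Sr2+ has 36 e⁻ (Z=38), Ba2+ has 54 e⁻ (Z=56). V5+ < Ti4+ (both 18 e⁻, Z=23>22); Ti4+ < Sc3+ (both 18 e⁻, Z=22>21); Sc3+ < Y3+ (same group, 1 shell fewer); Y3+ < Sr2+ (both 36 e⁻, Z=39>38); Sr2+ < Ba2+ (same group, 1 shell fewer).
Full ascending order: V5+ < Ti4+ < Sc3+ < Y3+ < Sr2+ < Ba2+. Counting from the largest, position 3 is Y3+.

Y3+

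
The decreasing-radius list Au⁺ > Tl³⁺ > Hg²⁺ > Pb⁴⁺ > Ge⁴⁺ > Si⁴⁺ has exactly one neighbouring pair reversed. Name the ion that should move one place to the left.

Hg²⁺

The pair Tl³⁺, Hg²⁺ is the wrong way round — Tl³⁺ and Hg²⁺ share 78 electrons; the higher nuclear charge on Tl (Z=81) contracts it more, so Tl³⁺ < Hg²⁺. All other adjacent pairs agree with periodic trends, so Hg²⁺ is the misplaced ion.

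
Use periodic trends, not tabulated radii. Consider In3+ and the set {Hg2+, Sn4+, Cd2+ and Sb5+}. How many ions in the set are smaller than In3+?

First list Z and electron count for each: Sb5+ (Z=51, 46 e⁻), Sn4+ (Z=50, 46 e⁻), In3+ (Z=49, 46 e⁻), Cd2+ (Z=48, 46 e⁻), Hg2+ (Z=80, 78 e⁻). Sb5+ < Sn4+ (isoelectronic, higher Z=51 is smaller); Sn4+ < In3+ (both 46 e⁻, Z=50>49); In3+ < Cd2+ (both 46 e⁻, Z=49>48); Cd2+ < Hg2+ (same group, 1 shell fewer).
Overall: Sb5+ < Sn4+ < In3+ < Cd2+ < Hg2+. In3+ has 2 below it and 2 above. So 2 are smaller.

2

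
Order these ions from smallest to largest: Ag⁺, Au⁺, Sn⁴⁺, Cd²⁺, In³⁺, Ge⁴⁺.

Ge⁴⁺ < Sn⁴⁺ < In³⁺ < Cd²⁺ < Ag⁺ < Au⁺

First list Z and electron count for each: Ge⁴⁺: 28 e⁻, Z=32, Sn⁴⁺: 46 e⁻, Z=50, In³⁺: 46 e⁻, Z=49, Cd²⁺: 46 e⁻, Z=48, Ag⁺: 46 e⁻, Z=47, Au⁺: 78 e⁻, Z=79. Ge⁴⁺ < Sn⁴⁺ (same group, period 4 vs 5); Sn⁴⁺ < In³⁺ (isoelectronic, higher Z=50 is smaller); In³⁺ < Cd²⁺ (both 46 e⁻, Z=49>48); Cd²⁺ < Ag⁺ (both 46 e⁻, Z=48>47); Ag⁺ < Au⁺ (same group, period 5 vs 6).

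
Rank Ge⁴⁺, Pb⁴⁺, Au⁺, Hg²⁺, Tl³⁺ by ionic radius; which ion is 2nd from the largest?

Hg²⁺

Tabulating Z and e⁻: Ge⁴⁺: 28 e⁻, Z=32, Pb⁴⁺: 78 e⁻, Z=82, Tl³⁺: 78 e⁻, Z=81, Hg²⁺: 78 e⁻, Z=80, Au⁺: 78 e⁻, Z=79. Ge⁴⁺ < Pb⁴⁺ (same group, period 4 vs 6); Pb⁴⁺ < Tl³⁺ (both 78 e⁻, Z=82>81); Tl³⁺ < Hg²⁺ (both 78 e⁻, Z=81>80); Hg²⁺ < Au⁺ (isoelectronic, higher Z=80 is smaller).
Full ascending order: Ge⁴⁺ < Pb⁴⁺ < Tl³⁺ < Hg²⁺ < Au⁺. Counting from the largest, position 2 is Hg²⁺.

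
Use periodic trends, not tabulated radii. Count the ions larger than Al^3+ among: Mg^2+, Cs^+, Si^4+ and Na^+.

3

First list Z and electron count for each: Si^4+ (Z=14, 10 e⁻), Al^3+ (Z=13, 10 e⁻), Mg^2+ (Z=12, 10 e⁻), Na^+ (Z=11, 10 e⁻), Cs^+ (Z=55, 54 e⁻). Si^4+ < Al^3+ (isoelectronic, higher Z=14 is smaller); Al^3+ < Mg^2+ (isoelectronic, higher Z=13 is smaller); Mg^2+ < Na^+ (isoelectronic, higher Z=12 is smaller); Na^+ < Cs^+ (same group, 3 shells fewer).
Placing each against Al^3+: smaller — Si^4+; larger — Mg^2+, Na^+, Cs^+. So 3 are larger.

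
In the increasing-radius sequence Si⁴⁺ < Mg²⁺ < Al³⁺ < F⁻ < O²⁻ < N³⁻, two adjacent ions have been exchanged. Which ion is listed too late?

Al³⁺

Scanning neighbour by neighbour, only Mg²⁺/Al³⁺ violates a trend: both have 10 electrons but Z(Al)=13 > Z(Mg)=12, so Al³⁺ should be the smaller of the two. That makes Al³⁺ the one sitting a position late relative to where it belongs.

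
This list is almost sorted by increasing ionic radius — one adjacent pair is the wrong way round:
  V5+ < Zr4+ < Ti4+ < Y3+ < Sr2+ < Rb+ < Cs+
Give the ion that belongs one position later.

Check each adjacent pair. Zr4+ and Ti4+ are reversed: Ti4+ and Zr4+ are in one column with the same charge; the lighter period-4 ion has one fewer shell and is smaller. No other neighbouring pair contradicts the periodic trends, so Zr4+ is the ion listed too early.

Zr4+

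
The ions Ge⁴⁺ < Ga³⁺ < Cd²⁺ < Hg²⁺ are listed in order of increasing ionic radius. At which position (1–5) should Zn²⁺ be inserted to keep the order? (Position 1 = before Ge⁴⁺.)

3

First list Z and electron count for each: Ge⁴⁺: 28 e⁻, Z=32, Ga³⁺: 28 e⁻, Z=31, Zn²⁺: 28 e⁻, Z=30, Cd²⁺: 46 e⁻, Z=48, Hg²⁺: 78 e⁻, Z=80. Ge⁴⁺ < Ga³⁺ (isoelectronic, higher Z=32 is smaller); Ga³⁺ < Zn²⁺ (both 28 e⁻, Z=31>30); Zn²⁺ < Cd²⁺ (same group, period 4 vs 5); Cd²⁺ < Hg²⁺ (same group, period 5 vs 6).
Merged order: Ge⁴⁺ < Ga³⁺ < Zn²⁺ < Cd²⁺ < Hg²⁺ — Zn²⁺ is number 3.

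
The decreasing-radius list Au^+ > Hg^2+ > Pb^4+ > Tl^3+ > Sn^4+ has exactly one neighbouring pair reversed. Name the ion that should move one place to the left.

Tl^3+

Check each adjacent pair. Pb^4+ and Tl^3+ are reversed: they are isoelectronic (78 e⁻) and Pb has more protons than Tl (82 vs 81), making Pb^4+ smaller. No other neighbouring pair contradicts the periodic trends, so Tl^3+ is the ion listed too late.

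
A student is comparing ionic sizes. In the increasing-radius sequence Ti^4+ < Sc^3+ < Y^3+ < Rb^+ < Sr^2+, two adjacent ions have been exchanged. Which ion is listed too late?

Scanning neighbour by neighbour, only Rb^+/Sr^2+ violates a trend: both have 36 electrons but Z(Sr)=38 > Z(Rb)=37, so Sr^2+ should be the smaller of the two. That makes Sr^2+ the one sitting a position late relative to where it belongs.

Sr^2+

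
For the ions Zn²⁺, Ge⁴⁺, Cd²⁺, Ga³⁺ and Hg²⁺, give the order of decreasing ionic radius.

Hg²⁺ > Cd²⁺ > Zn²⁺ > Ga³⁺ > Ge⁴⁺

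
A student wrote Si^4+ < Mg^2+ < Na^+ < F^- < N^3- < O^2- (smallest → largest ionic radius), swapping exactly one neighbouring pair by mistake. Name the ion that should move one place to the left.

Scanning neighbour by neighbour, only N^3-/O^2- violates a trend: they are isoelectronic (10 e⁻) and O has more protons than N (8 vs 7), making O^2- smaller. That makes O^2- the one sitting a position late relative to where it belongs.

O^2-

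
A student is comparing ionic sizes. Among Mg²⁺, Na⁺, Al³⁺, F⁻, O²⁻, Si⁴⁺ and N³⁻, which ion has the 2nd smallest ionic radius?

Al³⁺

Each ion has 10 electrons. The ranking follows nuclear charge in reverse — greater Z gives a smaller radius. Si⁴⁺ (Z=14), Al³⁺ (Z=13), Mg²⁺ (Z=12), Na⁺ (Z=11), F⁻ (Z=9), O²⁻ (Z=8), N³⁻ (Z=7).
That gives Si⁴⁺ < Al³⁺ < Mg²⁺ < Na⁺ < F⁻ < O²⁻ < N³⁻. From the smallest end, number 2 is Al³⁺.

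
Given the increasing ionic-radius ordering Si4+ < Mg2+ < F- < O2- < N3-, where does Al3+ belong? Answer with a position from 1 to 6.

2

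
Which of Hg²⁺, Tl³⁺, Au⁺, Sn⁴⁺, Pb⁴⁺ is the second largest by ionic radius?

Hg²⁺

Electron counts and nuclear charges: Sn⁴⁺: 46 e⁻, Z=50, Pb⁴⁺: 78 e⁻, Z=82, Tl³⁺: 78 e⁻, Z=81, Hg²⁺: 78 e⁻, Z=80, Au⁺: 78 e⁻, Z=79. Sn⁴⁺ < Pb⁴⁺ (same group, period 5 vs 6); Pb⁴⁺ < Tl³⁺ (both 78 e⁻, Z=82>81); Tl³⁺ < Hg²⁺ (isoelectronic, higher Z=81 is smaller); Hg²⁺ < Au⁺ (both 78 e⁻, Z=80>79).
Full ascending order: Sn⁴⁺ < Pb⁴⁺ < Tl³⁺ < Hg²⁺ < Au⁺. Counting from the largest, position 2 is Hg²⁺.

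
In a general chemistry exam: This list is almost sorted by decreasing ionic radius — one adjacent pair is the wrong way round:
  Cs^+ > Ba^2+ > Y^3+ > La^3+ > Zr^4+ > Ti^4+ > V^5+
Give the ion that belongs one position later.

Scanning neighbour by neighbour, only Y^3+/La^3+ violates a trend: same group and charge — period 5 sits above period 6, so Y^3+ is smaller. That makes Y^3+ the one sitting a position early relative to where it belongs.

Y^3+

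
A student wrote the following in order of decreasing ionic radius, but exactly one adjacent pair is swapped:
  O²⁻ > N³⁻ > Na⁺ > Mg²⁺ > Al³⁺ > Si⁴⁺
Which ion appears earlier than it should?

The pair O²⁻, N³⁻ is the wrong way round — both have 10 electrons but Z(O)=8 > Z(N)=7, so O²⁻ should be the smaller of the two. All other adjacent pairs agree with periodic trends, so O²⁻ is the misplaced ion.

O²⁻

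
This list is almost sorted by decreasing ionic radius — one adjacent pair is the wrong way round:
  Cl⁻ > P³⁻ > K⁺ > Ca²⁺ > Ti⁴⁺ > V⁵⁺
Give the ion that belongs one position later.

Cl⁻

The pair Cl⁻, P³⁻ is the wrong way round — both have 18 electrons but Z(Cl)=17 > Z(P)=15, so Cl⁻ should be the smaller of the two. All other adjacent pairs agree with periodic trends, so Cl⁻ is the misplaced ion.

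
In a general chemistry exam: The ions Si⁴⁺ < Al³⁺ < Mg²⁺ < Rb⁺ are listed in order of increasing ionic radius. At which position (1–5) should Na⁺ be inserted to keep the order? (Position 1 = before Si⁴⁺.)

4

Tabulating Z and e⁻: Si⁴⁺: 10 e⁻, Z=14, Al³⁺: 10 e⁻, Z=13, Mg²⁺: 10 e⁻, Z=12, Na⁺: 10 e⁻, Z=11, Rb⁺: 36 e⁻, Z=37. Si⁴⁺ < Al³⁺ (isoelectronic, higher Z=14 is smaller); Al³⁺ < Mg²⁺ (isoelectronic, higher Z=13 is smaller); Mg²⁺ < Na⁺ (both 10 e⁻, Z=12>11); Na⁺ < Rb⁺ (same group, period 3 vs 5).
With Na⁺ included the full order is Si⁴⁺ < Al³⁺ < Mg²⁺ < Na⁺ < Rb⁺, so it takes position 4.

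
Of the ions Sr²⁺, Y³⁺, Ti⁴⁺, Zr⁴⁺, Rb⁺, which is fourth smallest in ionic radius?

Ti⁴⁺: 18 e⁻, Z=22, Zr⁴⁺: 36 e⁻, Z=40, Y³⁺: 36 e⁻, Z=39, Sr²⁺: 36 e⁻, Z=38, Rb⁺: 36 e⁻, Z=37. Ti⁴⁺ < Zr⁴⁺ (same group, period 4 vs 5); Zr⁴⁺ < Y³⁺ (isoelectronic, higher Z=40 is smaller); Y³⁺ < Sr²⁺ (isoelectronic, higher Z=39 is smaller); Sr²⁺ < Rb⁺ (both 36 e⁻, Z=38>37).
That gives Ti⁴⁺ < Zr⁴⁺ < Y³⁺ < Sr²⁺ < Rb⁺. From the smallest end, number 4 is Sr²⁺.

Sr²⁺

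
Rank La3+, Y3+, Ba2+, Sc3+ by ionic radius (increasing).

Tabulating Z and e⁻: Sc3+ has 18 e⁻ (Z=21), Y3+ has 36 e⁻ (Z=39), La3+ has 54 e⁻ (Z=57), Ba2+ has 54 e⁻ (Z=56). Sc3+ < Y3+ (same group, period 4 vs 5); Y3+ < La3+ (same group, period 5 vs 6); La3+ < Ba2+ (isoelectronic, higher Z=57 is smaller).

Sc3+ < Y3+ < La3+ < Ba2+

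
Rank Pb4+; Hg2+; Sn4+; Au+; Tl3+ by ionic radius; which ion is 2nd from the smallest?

Pb4+

Sn4+ (Z=50, 46 e⁻), Pb4+ (Z=82, 78 e⁻), Tl3+ (Z=81, 78 e⁻), Hg2+ (Z=80, 78 e⁻), Au+ (Z=79, 78 e⁻). Sn4+ < Pb4+ (same group, 1 shell fewer); Pb4+ < Tl3+ (both 78 e⁻, Z=82>81); Tl3+ < Hg2+ (both 78 e⁻, Z=81>80); Hg2+ < Au+ (isoelectronic, higher Z=80 is smaller).
Ordering: Sn4+ < Pb4+ < Tl3+ < Hg2+ < Au+. The 2nd smallest is Pb4+.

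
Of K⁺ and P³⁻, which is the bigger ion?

P³⁻

These species are isoelectronic with 18 electrons. The only difference is the number of protons: K⁺ (Z=19), P³⁻ (Z=15). The strongest nuclear pull (K⁺) gives the smallest ion.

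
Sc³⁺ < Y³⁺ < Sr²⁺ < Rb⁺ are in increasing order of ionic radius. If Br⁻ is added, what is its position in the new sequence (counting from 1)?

5

Sc³⁺ has 18 e⁻ (Z=21), Y³⁺ has 36 e⁻ (Z=39), Sr²⁺ has 36 e⁻ (Z=38), Rb⁺ has 36 e⁻ (Z=37), Br⁻ has 36 e⁻ (Z=35). Sc³⁺ < Y³⁺ (same group, period 4 vs 5); Y³⁺ < Sr²⁺ (isoelectronic, higher Z=39 is smaller); Sr²⁺ < Rb⁺ (isoelectronic, higher Z=38 is smaller); Rb⁺ < Br⁻ (both 36 e⁻, Z=37>35).
Merged order: Sc³⁺ < Y³⁺ < Sr²⁺ < Rb⁺ < Br⁻ — Br⁻ is number 5.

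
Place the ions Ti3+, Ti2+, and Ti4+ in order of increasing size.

These are all Ti ions. Removing more electrons (higher positive charge) pulls the remaining electrons in closer, so Ti4+ is smallest and Ti2+ is largest.

Ti4+ < Ti3+ < Ti2+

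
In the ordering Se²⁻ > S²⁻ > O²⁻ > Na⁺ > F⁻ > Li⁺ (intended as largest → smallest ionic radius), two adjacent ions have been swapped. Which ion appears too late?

F⁻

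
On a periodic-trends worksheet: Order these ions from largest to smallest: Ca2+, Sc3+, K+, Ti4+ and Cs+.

Tabulating Z and e⁻: Ti4+ has 18 e⁻ (Z=22), Sc3+ has 18 e⁻ (Z=21), Ca2+ has 18 e⁻ (Z=20), K+ has 18 e⁻ (Z=19), Cs+ has 54 e⁻ (Z=55). Ti4+ < Sc3+ (both 18 e⁻, Z=22>21); Sc3+ < Ca2+ (both 18 e⁻, Z=21>20); Ca2+ < K+ (isoelectronic, higher Z=20 is smaller); K+ < Cs+ (same group, 2 shells fewer).

Cs+ > K+ > Ca2+ > Sc3+ > Ti4+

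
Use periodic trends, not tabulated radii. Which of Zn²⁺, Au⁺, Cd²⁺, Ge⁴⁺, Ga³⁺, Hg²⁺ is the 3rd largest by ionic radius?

Cd²⁺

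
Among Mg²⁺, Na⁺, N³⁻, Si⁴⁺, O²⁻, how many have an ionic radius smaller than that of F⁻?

Isoelectronic series (10 e⁻ each). Size is set by nuclear charge: more protons means a smaller ion. Si⁴⁺ (Z=14), Mg²⁺ (Z=12), Na⁺ (Z=11), F⁻ (Z=9), O²⁻ (Z=8), N³⁻ (Z=7).
Placing each against F⁻: smaller — Si⁴⁺, Mg²⁺, Na⁺; larger — O²⁻, N³⁻. That's 3.

3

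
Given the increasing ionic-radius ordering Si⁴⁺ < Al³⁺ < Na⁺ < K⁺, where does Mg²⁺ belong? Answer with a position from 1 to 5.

3

Tabulating Z and e⁻: Si⁴⁺ (Z=14, 10 e⁻), Al³⁺ (Z=13, 10 e⁻), Mg²⁺ (Z=12, 10 e⁻), Na⁺ (Z=11, 10 e⁻), K⁺ (Z=19, 18 e⁻). Si⁴⁺ < Al³⁺ (isoelectronic, higher Z=14 is smaller); Al³⁺ < Mg²⁺ (isoelectronic, higher Z=13 is smaller); Mg²⁺ < Na⁺ (both 10 e⁻, Z=12>11); Na⁺ < K⁺ (same group, 1 shell fewer).
With Mg²⁺ included the full order is Si⁴⁺ < Al³⁺ < Mg²⁺ < Na⁺ < K⁺, so it takes position 3.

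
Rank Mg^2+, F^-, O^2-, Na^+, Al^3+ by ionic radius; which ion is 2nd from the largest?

F^-

Each ion has 10 electrons. The ranking follows nuclear charge in reverse — greater Z gives a smaller radius. Al^3+ (Z=13), Mg^2+ (Z=12), Na^+ (Z=11), F^- (Z=9), O^2- (Z=8).
So the order is Al^3+ < Mg^2+ < Na^+ < F^- < O^2-; the 2nd-largest ion is F^-.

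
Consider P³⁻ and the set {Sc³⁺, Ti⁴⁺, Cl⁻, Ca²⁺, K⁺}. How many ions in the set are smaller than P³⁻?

5

All of these have 18 electrons (isoelectronic). With the same electron cloud, the ion with the most protons pulls it in tightest. Nuclear charges: Ti⁴⁺ (Z=22), Sc³⁺ (Z=21), Ca²⁺ (Z=20), K⁺ (Z=19), Cl⁻ (Z=17), P³⁻ (Z=15). Highest Z is smallest.
Relative to P³⁻, the ions that are smaller are Ti⁴⁺, Sc³⁺, Ca²⁺, K⁺, Cl⁻. Count: 5.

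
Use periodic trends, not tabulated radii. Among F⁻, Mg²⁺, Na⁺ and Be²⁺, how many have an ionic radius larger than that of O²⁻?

Work out protons and electrons: Be²⁺ (Z=4, 2 e⁻), Mg²⁺ (Z=12, 10 e⁻), Na⁺ (Z=11, 10 e⁻), F⁻ (Z=9, 10 e⁻), O²⁻ (Z=8, 10 e⁻). Be²⁺ < Mg²⁺ (same group, 1 shell fewer); Mg²⁺ < Na⁺ (isoelectronic, higher Z=12 is smaller); Na⁺ < F⁻ (both 10 e⁻, Z=11>9); F⁻ < O²⁻ (both 10 e⁻, Z=9>8).
Overall: Be²⁺ < Mg²⁺ < Na⁺ < F⁻ < O²⁻. O²⁻ has 4 below it and 0 above. So 0 are larger.

0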